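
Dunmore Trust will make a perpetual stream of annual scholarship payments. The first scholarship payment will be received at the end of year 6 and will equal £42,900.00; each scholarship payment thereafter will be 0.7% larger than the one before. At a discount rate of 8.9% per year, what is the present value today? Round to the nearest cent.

Value at end of year 5: C₁ / (r − g) = £42,900.00 / (0.089 − 0.007) = £523,170.7317
Discount to today: PV = £523,170.7317 / (1 + 0.089)^5 = £523,170.7317 / 1.531579 = £341,589.13

£341589.13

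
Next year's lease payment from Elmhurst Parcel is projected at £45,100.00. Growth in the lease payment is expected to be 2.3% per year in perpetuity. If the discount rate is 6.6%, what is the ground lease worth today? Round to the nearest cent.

£1048837.21

Growing perpetuity: P = D₁ / (r − g) = £45,100.0000 / (0.066 − 0.023) = £1,048,837.21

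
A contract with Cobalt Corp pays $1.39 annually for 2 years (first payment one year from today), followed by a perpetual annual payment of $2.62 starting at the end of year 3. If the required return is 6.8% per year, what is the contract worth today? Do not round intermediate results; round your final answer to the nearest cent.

PV of 2-year annuity: $1.39 × [1 − (1+0.068)^−2] / 0.068 = 2.52013
Perpetuity value at year 2: $2.62 / 0.068 = 38.52941
PV of perpetuity: 38.52941 / (1+0.068)^2 = 33.77924
Total PV = 2.52013 + 33.77924 = 36.29937

$36.30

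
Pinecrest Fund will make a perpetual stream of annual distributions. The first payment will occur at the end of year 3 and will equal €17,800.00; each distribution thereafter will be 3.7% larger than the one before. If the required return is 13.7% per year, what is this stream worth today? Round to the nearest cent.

€137688.95

Value at end of year 2: C₁ / (r − g) = €17,800.00 / (0.137 − 0.037) = €178,000.0000
Discount to today: PV = €178,000.0000 / (1 + 0.137)^2 = €178,000.0000 / 1.292769 = €137,688.95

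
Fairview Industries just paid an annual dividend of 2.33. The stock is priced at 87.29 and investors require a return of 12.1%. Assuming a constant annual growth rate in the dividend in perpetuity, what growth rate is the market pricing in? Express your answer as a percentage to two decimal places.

9.19%

P = D₀(1+g)/(r−g) ⇒ P(r−g) = D₀(1+g) ⇒ g(P+D₀) = P·r − D₀
g = (P·r − D₀)/(P + D₀) = (87.29×0.121 − 2.33) / (87.29 + 2.33) = 0.091856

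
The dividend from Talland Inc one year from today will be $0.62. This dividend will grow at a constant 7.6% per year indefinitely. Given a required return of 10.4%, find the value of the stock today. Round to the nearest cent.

Growing perpetuity: P = D₁ / (r − g) = $0.6200 / (0.104 − 0.076) = $22.14

$22.14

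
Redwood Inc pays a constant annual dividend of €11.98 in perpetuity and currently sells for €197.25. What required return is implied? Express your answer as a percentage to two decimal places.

P = C/r ⇒ r = C/P = €11.98/€197.25 = 0.060735

6.07%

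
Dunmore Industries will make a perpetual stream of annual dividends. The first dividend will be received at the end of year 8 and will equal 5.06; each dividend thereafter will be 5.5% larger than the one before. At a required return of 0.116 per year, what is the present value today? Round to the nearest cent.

38.47

Value at end of year 7: C₁ / (r − g) = 5.06 / (0.116 − 0.055) = 82.9508
Discount to today: PV = 82.9508 / (1 + 0.116)^7 = 82.9508 / 2.156003 = 38.47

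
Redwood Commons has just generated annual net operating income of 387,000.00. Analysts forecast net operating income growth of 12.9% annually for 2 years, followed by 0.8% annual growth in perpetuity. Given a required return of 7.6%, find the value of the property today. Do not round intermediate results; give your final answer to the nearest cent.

D_1 = 436923.00000
D_2 = 493286.06700
Terminal value at year 2: TV = D_2×(1+g_2)/(r−g_2) = 497232.35554/0.068 = 7312240.52259
P_0 = D_1/(1+r)^1 + D_2/(1+r)^2 + TV/(1+r)^2
    = 406062.26766 + 426063.47601 + 6315764.46790 = 7147890.21157

7147890.21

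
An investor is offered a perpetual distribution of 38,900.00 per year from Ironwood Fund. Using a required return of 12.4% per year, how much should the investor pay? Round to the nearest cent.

Level perpetuity: PV = C / r = 38,900.00 / 0.124 = 313,709.68

313709.68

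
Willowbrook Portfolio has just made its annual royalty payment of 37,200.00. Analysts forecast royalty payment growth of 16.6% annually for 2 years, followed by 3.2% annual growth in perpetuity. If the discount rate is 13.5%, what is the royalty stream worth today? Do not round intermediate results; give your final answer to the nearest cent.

470836.40

D_1 = 43375.20000
D_2 = 50575.48320
Terminal value at year 2: TV = D_2×(1+g_2)/(r−g_2) = 52193.89866/0.103 = 506736.88022
P_0 = D_1/(1+r)^1 + D_2/(1+r)^2 + TV/(1+r)^2
    = 38216.03524 + 39259.82123 + 393360.53889 = 470836.39536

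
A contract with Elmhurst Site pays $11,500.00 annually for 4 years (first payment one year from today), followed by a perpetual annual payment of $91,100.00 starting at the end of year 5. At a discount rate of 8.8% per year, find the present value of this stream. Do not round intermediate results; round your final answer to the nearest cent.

PV of 4-year annuity: $11,500.00 × [1 − (1+0.088)^−4] / 0.088 = 37420.92151
Perpetuity value at year 4: $91,100.00 / 0.088 = 1035227.27273
PV of perpetuity: 1035227.27273 / (1+0.088)^4 = 738788.49454
Total PV = 37420.92151 + 738788.49454 = 776209.41605

$776209.42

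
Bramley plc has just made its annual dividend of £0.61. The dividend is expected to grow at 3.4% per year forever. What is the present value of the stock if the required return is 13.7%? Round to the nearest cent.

D₁ = D₀ × (1 + g) = £0.61 × 1.034 = £0.6307
Growing perpetuity: P = D₁ / (r − g) = £0.6307 / (0.137 − 0.034) = £6.12

£6.12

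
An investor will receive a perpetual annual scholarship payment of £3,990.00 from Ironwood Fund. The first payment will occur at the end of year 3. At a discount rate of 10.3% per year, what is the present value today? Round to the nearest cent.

Value at end of year 2: C / r = £3,990.00 / 0.103 = £38,737.8641
Discount to today: PV = £38,737.8641 / (1 + 0.103)^2 = £38,737.8641 / 1.216609 = £31,840.85

£31840.85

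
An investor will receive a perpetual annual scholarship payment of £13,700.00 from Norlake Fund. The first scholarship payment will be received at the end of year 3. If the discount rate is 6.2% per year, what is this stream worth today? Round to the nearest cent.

£195920.48

Value at end of year 2: C / r = £13,700.00 / 0.062 = £220,967.7419
Discount to today: PV = £220,967.7419 / (1 + 0.062)^2 = £220,967.7419 / 1.127844 = £195,920.48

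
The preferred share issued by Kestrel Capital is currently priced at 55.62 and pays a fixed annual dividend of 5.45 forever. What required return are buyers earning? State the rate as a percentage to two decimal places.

9.80%

P = C/r ⇒ r = C/P = 5.45/55.62 = 0.097986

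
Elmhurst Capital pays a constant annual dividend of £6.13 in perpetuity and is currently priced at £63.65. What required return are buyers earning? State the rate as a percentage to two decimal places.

9.63%

P = C/r ⇒ r = C/P = £6.13/£63.65 = 0.096308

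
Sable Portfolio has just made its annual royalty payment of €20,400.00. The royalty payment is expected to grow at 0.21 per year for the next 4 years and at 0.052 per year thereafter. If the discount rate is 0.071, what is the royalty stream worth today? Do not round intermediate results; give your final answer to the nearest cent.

€1951987.28

D_1 = 24684.00000
D_2 = 29867.64000
D_3 = 36139.84440
D_4 = 43729.21172
Terminal value at year 4: TV = D_4×(1+g_2)/(r−g_2) = 46003.13073/0.019 = 2421217.40703
P_0 = D_1/(1+r)^1 + D_2/(1+r)^2 + D_3/(1+r)^3 + D_4/(1+r)^4 + TV/(1+r)^4
    = 23047.61905 + 26038.85999 + 29418.31987 + 33236.38380 + 1840246.09244 = 1951987.27515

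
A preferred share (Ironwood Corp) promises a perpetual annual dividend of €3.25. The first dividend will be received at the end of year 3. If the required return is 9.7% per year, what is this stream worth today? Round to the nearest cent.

€27.84

Value at end of year 2: C / r = €3.25 / 0.097 = €33.5052
Discount to today: PV = €33.5052 / (1 + 0.097)^2 = €33.5052 / 1.203409 = €27.84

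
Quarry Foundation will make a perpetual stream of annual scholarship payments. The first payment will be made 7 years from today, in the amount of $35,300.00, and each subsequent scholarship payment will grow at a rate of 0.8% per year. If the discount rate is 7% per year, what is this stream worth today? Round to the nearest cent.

$379385.17

Value at end of year 6: C₁ / (r − g) = $35,300.00 / (0.07 − 0.008) = $569,354.8387
Discount to today: PV = $569,354.8387 / (1 + 0.07)^6 = $569,354.8387 / 1.500730 = $379,385.17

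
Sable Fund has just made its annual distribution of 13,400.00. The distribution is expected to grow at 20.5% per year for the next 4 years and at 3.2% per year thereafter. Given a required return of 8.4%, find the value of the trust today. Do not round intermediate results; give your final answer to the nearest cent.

D_1 = 16147.00000
D_2 = 19457.13500
D_3 = 23445.84768
D_4 = 28252.24645
Terminal value at year 4: TV = D_4×(1+g_2)/(r−g_2) = 29156.31833/0.052 = 560698.42951
P_0 = D_1/(1+r)^1 + D_2/(1+r)^2 + D_3/(1+r)^3 + D_4/(1+r)^4 + TV/(1+r)^4
    = 14895.75646 + 16558.47466 + 18406.79148 + 20461.42411 + 406080.57078 = 476403.01749

476403.02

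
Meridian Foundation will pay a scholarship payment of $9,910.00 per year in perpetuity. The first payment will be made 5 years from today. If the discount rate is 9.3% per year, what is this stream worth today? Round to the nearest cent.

$74663.79

Value at end of year 4: C / r = $9,910.00 / 0.093 = $106,559.1398
Discount to today: PV = $106,559.1398 / (1 + 0.093)^4 = $106,559.1398 / 1.427186 = $74,663.79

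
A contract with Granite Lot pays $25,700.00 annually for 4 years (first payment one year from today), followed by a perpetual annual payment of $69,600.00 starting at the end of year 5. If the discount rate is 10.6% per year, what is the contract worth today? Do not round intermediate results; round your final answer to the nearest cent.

PV of 4-year annuity: $25,700.00 × [1 − (1+0.106)^−4] / 0.106 = 80418.60745
Perpetuity value at year 4: $69,600.00 / 0.106 = 656603.77358
PV of perpetuity: 656603.77358 / (1+0.106)^4 = 438816.41643
Total PV = 80418.60745 + 438816.41643 = 519235.02389

$519235.02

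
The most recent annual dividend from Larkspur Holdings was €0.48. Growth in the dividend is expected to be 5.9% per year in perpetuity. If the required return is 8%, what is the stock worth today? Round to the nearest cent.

€24.21

D₁ = D₀ × (1 + g) = €0.48 × 1.059 = €0.5083
Growing perpetuity: P = D₁ / (r − g) = €0.5083 / (0.08 − 0.059) = €24.21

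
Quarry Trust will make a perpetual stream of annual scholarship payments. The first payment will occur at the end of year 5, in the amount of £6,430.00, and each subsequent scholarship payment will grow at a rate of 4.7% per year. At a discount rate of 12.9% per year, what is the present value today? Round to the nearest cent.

Value at end of year 4: C₁ / (r − g) = £6,430.00 / (0.129 − 0.047) = £78,414.6341
Discount to today: PV = £78,414.6341 / (1 + 0.129)^4 = £78,414.6341 / 1.624710 = £48,263.78

£48263.78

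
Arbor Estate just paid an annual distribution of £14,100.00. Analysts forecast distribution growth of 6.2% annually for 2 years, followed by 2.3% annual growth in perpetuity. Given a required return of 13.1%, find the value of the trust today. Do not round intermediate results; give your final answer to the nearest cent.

£143431.03

D_1 = 14974.20000
D_2 = 15902.60040
Terminal value at year 2: TV = D_2×(1+g_2)/(r−g_2) = 16268.36021/0.108 = 150632.96490
P_0 = D_1/(1+r)^1 + D_2/(1+r)^2 + TV/(1+r)^2
    = 13239.78780 + 12432.05539 + 117759.19130 = 143431.03448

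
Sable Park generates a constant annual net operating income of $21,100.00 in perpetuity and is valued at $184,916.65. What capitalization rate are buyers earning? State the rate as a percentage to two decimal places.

P = C/r ⇒ r = C/P = $21,100.00/$184,916.65 = 0.114105

11.41%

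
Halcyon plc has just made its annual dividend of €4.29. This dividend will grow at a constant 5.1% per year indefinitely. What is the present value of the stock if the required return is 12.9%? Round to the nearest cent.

D₁ = D₀ × (1 + g) = €4.29 × 1.051 = €4.5088
Growing perpetuity: P = D₁ / (r − g) = €4.5088 / (0.129 − 0.051) = €57.81

€57.81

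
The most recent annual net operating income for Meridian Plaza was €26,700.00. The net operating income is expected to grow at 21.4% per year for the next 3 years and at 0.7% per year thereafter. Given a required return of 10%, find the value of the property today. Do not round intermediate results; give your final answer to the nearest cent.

€486508.87

D_1 = 32413.80000
D_2 = 39350.35320
D_3 = 47771.32878
Terminal value at year 3: TV = D_3×(1+g_2)/(r−g_2) = 48105.72809/0.093 = 517265.89340
P_0 = D_1/(1+r)^1 + D_2/(1+r)^2 + D_3/(1+r)^3 + TV/(1+r)^3
    = 29467.09091 + 32520.95306 + 35891.30637 + 388629.52171 = 486508.87206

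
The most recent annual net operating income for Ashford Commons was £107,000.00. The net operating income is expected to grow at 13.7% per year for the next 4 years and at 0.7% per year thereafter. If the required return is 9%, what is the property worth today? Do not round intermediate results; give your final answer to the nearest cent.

£2013160.23

D_1 = 121659.00000
D_2 = 138326.28300
D_3 = 157276.98377
D_4 = 178823.93055
Terminal value at year 4: TV = D_4×(1+g_2)/(r−g_2) = 180075.69806/0.083 = 2169586.72363
P_0 = D_1/(1+r)^1 + D_2/(1+r)^2 + D_3/(1+r)^3 + D_4/(1+r)^4 + TV/(1+r)^4
    = 111613.76147 + 116426.46494 + 121446.68866 + 126683.38074 + 1536989.93261 = 2013160.22843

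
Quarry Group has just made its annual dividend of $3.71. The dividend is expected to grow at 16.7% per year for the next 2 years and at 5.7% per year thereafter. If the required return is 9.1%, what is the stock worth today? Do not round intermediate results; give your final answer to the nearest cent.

D_1 = 4.32957
D_2 = 5.05261
Terminal value at year 2: TV = D_2×(1+g_2)/(r−g_2) = 5.34061/0.034 = 157.07667
P_0 = D_1/(1+r)^1 + D_2/(1+r)^2 + TV/(1+r)^2
    = 3.96844 + 4.24489 + 131.96604 = 140.17937

$140.18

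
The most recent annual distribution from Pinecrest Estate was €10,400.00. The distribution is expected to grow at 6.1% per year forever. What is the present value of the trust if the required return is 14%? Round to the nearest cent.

D₁ = D₀ × (1 + g) = €10,400.00 × 1.061 = €11,034.4000
Growing perpetuity: P = D₁ / (r − g) = €11,034.4000 / (0.14 − 0.061) = €139,675.95

€139675.95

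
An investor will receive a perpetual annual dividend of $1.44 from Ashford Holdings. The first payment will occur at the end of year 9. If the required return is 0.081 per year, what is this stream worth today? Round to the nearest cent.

$9.53

Value at end of year 8: C / r = $1.44 / 0.081 = $17.7778
Discount to today: PV = $17.7778 / (1 + 0.081)^8 = $17.7778 / 1.864685 = $9.53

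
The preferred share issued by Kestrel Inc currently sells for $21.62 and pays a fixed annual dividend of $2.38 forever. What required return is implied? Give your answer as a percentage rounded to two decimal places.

11.01%

P = C/r ⇒ r = C/P = $2.38/$21.62 = 0.110083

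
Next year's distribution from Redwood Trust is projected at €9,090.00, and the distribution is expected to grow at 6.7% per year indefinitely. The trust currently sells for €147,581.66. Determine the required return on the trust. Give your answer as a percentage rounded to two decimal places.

12.86%

P = D₁/(r − g) ⇒ r = D₁/P + g = €9,090.0000/€147,581.66 + 0.067 = 0.061593 + 0.067 = 0.128593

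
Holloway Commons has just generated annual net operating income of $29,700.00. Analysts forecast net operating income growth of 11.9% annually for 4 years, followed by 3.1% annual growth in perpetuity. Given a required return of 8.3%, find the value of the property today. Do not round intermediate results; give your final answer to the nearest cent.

D_1 = 33234.30000
D_2 = 37189.18170
D_3 = 41614.69432
D_4 = 46566.84295
Terminal value at year 4: TV = D_4×(1+g_2)/(r−g_2) = 48010.41508/0.052 = 923277.21304
P_0 = D_1/(1+r)^1 + D_2/(1+r)^2 + D_3/(1+r)^3 + D_4/(1+r)^4 + TV/(1+r)^4
    = 30687.25762 + 31707.33266 + 32761.31602 + 33850.33484 + 671147.98491 = 800154.22605

$800154.23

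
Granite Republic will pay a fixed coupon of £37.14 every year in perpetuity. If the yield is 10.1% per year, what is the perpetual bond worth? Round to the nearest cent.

£367.72

Level perpetuity: PV = C / r = £37.14 / 0.101 = £367.72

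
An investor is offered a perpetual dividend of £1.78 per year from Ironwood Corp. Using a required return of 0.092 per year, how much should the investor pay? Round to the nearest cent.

Level perpetuity: PV = C / r = £1.78 / 0.092 = £19.35

£19.35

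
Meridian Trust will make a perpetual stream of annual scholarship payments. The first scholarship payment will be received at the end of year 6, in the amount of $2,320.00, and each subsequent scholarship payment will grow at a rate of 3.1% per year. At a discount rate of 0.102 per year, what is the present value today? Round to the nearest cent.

Value at end of year 5: C₁ / (r − g) = $2,320.00 / (0.102 − 0.031) = $32,676.0563
Discount to today: PV = $32,676.0563 / (1 + 0.102)^5 = $32,676.0563 / 1.625204 = $20,105.81

$20105.81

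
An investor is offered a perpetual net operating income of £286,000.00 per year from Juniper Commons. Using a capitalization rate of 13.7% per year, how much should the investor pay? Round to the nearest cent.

Level perpetuity: PV = C / r = £286,000.00 / 0.137 = £2,087,591.24

£2087591.24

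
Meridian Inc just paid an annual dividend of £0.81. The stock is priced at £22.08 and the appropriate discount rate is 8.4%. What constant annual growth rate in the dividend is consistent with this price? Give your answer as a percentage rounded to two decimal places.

P = D₀(1+g)/(r−g) ⇒ P(r−g) = D₀(1+g) ⇒ g(P+D₀) = P·r − D₀
g = (P·r − D₀)/(P + D₀) = (£22.08×0.084 − £0.81) / (£22.08 + £0.81) = 0.045641

4.56%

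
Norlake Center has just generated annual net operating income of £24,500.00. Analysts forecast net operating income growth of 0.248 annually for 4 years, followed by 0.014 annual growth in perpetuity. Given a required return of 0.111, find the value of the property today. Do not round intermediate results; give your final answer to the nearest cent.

D_1 = 30576.00000
D_2 = 38158.84800
D_3 = 47622.24230
D_4 = 59432.55840
Terminal value at year 4: TV = D_4×(1+g_2)/(r−g_2) = 60264.61421/0.097 = 621284.68261
P_0 = D_1/(1+r)^1 + D_2/(1+r)^2 + D_3/(1+r)^3 + D_4/(1+r)^4 + TV/(1+r)^4
    = 27521.15212 + 30914.84954 + 34727.03171 + 39009.30294 + 407787.97098 = 539960.30729

£539960.31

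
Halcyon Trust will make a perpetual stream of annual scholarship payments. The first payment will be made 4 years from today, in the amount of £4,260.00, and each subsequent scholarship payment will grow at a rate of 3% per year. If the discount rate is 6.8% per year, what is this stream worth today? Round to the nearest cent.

Value at end of year 3: C₁ / (r − g) = £4,260.00 / (0.068 − 0.03) = £112,105.2632
Discount to today: PV = £112,105.2632 / (1 + 0.068)^3 = £112,105.2632 / 1.218186 = £92,026.36

£92026.36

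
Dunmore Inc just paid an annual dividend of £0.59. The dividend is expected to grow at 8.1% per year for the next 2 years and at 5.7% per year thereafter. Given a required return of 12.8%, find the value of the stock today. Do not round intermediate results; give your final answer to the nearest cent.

D_1 = 0.63779
D_2 = 0.68945
Terminal value at year 2: TV = D_2×(1+g_2)/(r−g_2) = 0.72875/0.071 = 10.26408
P_0 = D_1/(1+r)^1 + D_2/(1+r)^2 + TV/(1+r)^2
    = 0.56542 + 0.54186 + 8.06681 = 9.17408

£9.17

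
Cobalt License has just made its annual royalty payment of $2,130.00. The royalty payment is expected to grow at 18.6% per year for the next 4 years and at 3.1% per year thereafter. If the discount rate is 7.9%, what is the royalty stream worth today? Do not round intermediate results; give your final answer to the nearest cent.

$77632.84

D_1 = 2526.18000
D_2 = 2996.04948
D_3 = 3553.31468
D_4 = 4214.23121
Terminal value at year 4: TV = D_4×(1+g_2)/(r−g_2) = 4344.87238/0.048 = 90518.17463
P_0 = D_1/(1+r)^1 + D_2/(1+r)^2 + D_3/(1+r)^3 + D_4/(1+r)^4 + TV/(1+r)^4
    = 2341.22335 + 2573.39286 + 2828.58567 + 3109.08490 + 66780.55264 = 77632.83942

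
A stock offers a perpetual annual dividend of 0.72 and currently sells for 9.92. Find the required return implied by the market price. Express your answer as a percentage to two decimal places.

7.26%

P = C/r ⇒ r = C/P = 0.72/9.92 = 0.072581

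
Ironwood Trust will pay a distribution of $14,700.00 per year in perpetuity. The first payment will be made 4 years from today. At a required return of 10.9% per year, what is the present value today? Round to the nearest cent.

$98877.21

Value at end of year 3: C / r = $14,700.00 / 0.109 = $134,862.3853
Discount to today: PV = $134,862.3853 / (1 + 0.109)^3 = $134,862.3853 / 1.363938 = $98,877.21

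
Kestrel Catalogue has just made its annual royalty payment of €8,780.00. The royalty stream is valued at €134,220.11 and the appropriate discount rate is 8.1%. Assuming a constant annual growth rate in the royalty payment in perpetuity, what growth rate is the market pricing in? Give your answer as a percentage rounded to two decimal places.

P = D₀(1+g)/(r−g) ⇒ P(r−g) = D₀(1+g) ⇒ g(P+D₀) = P·r − D₀
g = (P·r − D₀)/(P + D₀) = (€134,220.11×0.081 − €8,780.00) / (€134,220.11 + €8,780.00) = 0.014628

1.46%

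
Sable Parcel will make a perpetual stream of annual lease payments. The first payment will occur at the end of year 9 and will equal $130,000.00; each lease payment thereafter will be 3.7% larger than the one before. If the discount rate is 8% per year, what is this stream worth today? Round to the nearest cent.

$1633371.05

Value at end of year 8: C₁ / (r − g) = $130,000.00 / (0.08 − 0.037) = $3,023,255.8140
Discount to today: PV = $3,023,255.8140 / (1 + 0.08)^8 = $3,023,255.8140 / 1.850930 = $1,633,371.05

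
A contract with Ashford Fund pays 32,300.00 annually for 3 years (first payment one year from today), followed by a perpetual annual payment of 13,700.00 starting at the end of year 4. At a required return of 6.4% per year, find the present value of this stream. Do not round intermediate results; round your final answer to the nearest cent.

263414.85

PV of 3-year annuity: 32,300.00 × [1 − (1+0.064)^−3] / 0.064 = 85703.28210
Perpetuity value at year 3: 13,700.00 / 0.064 = 214062.50000
PV of perpetuity: 214062.50000 / (1+0.064)^3 = 177711.57230
Total PV = 85703.28210 + 177711.57230 = 263414.85440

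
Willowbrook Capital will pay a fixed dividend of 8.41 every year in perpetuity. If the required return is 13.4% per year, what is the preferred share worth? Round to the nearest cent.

Level perpetuity: PV = C / r = 8.41 / 0.134 = 62.76

62.76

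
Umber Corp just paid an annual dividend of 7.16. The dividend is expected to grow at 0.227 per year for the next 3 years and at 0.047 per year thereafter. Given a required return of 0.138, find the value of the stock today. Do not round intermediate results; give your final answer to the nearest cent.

128.28

D_1 = 8.78532
D_2 = 10.77959
D_3 = 13.22655
Terminal value at year 3: TV = D_3×(1+g_2)/(r−g_2) = 13.84820/0.091 = 152.17804
P_0 = D_1/(1+r)^1 + D_2/(1+r)^2 + D_3/(1+r)^3 + TV/(1+r)^3
    = 7.71996 + 8.32372 + 8.97470 + 103.25836 = 128.27675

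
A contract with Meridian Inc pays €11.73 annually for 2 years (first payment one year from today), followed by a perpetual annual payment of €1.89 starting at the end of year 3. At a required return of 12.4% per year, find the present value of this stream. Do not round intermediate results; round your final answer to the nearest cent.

€31.79

PV of 2-year annuity: €11.73 × [1 − (1+0.124)^−2] / 0.124 = 19.72059
Perpetuity value at year 2: €1.89 / 0.124 = 15.24194
PV of perpetuity: 15.24194 / (1+0.124)^2 = 12.06445
Total PV = 19.72059 + 12.06445 = 31.78504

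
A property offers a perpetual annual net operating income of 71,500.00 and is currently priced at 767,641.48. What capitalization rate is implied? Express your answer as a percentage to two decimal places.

9.31%

P = C/r ⇒ r = C/P = 71,500.00/767,641.48 = 0.093142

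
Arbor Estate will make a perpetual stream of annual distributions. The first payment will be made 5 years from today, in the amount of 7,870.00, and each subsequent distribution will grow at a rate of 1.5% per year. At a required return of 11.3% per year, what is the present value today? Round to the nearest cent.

52332.08

Value at end of year 4: C₁ / (r − g) = 7,870.00 / (0.113 − 0.015) = 80,306.1224
Discount to today: PV = 80,306.1224 / (1 + 0.113)^4 = 80,306.1224 / 1.534549 = 52,332.08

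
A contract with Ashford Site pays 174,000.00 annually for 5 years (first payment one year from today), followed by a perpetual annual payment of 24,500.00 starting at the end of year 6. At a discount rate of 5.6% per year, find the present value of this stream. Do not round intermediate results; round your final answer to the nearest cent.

1074160.66

PV of 5-year annuity: 174,000.00 × [1 − (1+0.056)^−5] / 0.056 = 740996.35816
Perpetuity value at year 5: 24,500.00 / 0.056 = 437500.00000
PV of perpetuity: 437500.00000 / (1+0.056)^5 = 333164.30589
Total PV = 740996.35816 + 333164.30589 = 1074160.66405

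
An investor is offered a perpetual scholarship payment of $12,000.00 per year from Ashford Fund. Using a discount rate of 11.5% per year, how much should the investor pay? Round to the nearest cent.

$104347.83

Level perpetuity: PV = C / r = $12,000.00 / 0.115 = $104,347.83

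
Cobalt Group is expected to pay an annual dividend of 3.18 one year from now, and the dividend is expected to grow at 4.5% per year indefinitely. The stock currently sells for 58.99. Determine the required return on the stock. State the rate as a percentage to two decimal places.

9.89%

P = D₁/(r − g) ⇒ r = D₁/P + g = 3.1800/58.99 + 0.045 = 0.053907 + 0.045 = 0.098907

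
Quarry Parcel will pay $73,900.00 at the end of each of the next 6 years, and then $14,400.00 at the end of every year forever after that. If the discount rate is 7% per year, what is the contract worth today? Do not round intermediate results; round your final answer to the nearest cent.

PV of 6-year annuity: $73,900.00 × [1 − (1+0.07)^−6] / 0.07 = 352247.28086
Perpetuity value at year 6: $14,400.00 / 0.07 = 205714.28571
PV of perpetuity: 205714.28571 / (1+0.07)^6 = 137076.11461
Total PV = 352247.28086 + 137076.11461 = 489323.39547

$489323.40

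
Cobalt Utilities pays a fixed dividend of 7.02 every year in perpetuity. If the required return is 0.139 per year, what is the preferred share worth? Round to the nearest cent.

50.50

Level perpetuity: PV = C / r = 7.02 / 0.139 = 50.50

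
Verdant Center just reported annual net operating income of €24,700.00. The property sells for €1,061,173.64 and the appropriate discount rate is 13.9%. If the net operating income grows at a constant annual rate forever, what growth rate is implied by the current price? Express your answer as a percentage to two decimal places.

P = D₀(1+g)/(r−g) ⇒ P(r−g) = D₀(1+g) ⇒ g(P+D₀) = P·r − D₀
g = (P·r − D₀)/(P + D₀) = (€1,061,173.64×0.139 − €24,700.00) / (€1,061,173.64 + €24,700.00) = 0.113092

11.31%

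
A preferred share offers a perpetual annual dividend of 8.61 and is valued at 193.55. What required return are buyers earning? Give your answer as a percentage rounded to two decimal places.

4.45%

P = C/r ⇒ r = C/P = 8.61/193.55 = 0.044485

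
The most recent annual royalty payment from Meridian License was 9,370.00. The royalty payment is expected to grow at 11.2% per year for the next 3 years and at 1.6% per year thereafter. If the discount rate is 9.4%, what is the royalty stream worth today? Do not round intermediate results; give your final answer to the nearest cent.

D_1 = 10419.44000
D_2 = 11586.41728
D_3 = 12884.09602
Terminal value at year 3: TV = D_3×(1+g_2)/(r−g_2) = 13090.24155/0.078 = 167823.60964
P_0 = D_1/(1+r)^1 + D_2/(1+r)^2 + D_3/(1+r)^3 + TV/(1+r)^3
    = 9524.16819 + 9680.87297 + 9840.15607 + 128174.34061 = 157219.53784

157219.54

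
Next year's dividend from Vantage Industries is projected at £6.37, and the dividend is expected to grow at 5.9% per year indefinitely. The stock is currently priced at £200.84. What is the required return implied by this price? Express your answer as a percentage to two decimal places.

9.07%

P = D₁/(r − g) ⇒ r = D₁/P + g = £6.3700/£200.84 + 0.059 = 0.031717 + 0.059 = 0.090717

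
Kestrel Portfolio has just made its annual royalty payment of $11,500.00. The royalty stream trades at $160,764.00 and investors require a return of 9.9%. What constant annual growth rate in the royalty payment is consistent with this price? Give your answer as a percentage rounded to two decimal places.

P = D₀(1+g)/(r−g) ⇒ P(r−g) = D₀(1+g) ⇒ g(P+D₀) = P·r − D₀
g = (P·r − D₀)/(P + D₀) = ($160,764.00×0.099 − $11,500.00) / ($160,764.00 + $11,500.00) = 0.025633

2.56%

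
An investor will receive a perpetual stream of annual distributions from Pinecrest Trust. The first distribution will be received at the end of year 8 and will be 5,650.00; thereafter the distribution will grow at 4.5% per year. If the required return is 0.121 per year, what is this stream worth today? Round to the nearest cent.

33419.16

Value at end of year 7: C₁ / (r − g) = 5,650.00 / (0.121 − 0.045) = 74,342.1053
Discount to today: PV = 74,342.1053 / (1 + 0.121)^7 = 74,342.1053 / 2.224535 = 33,419.16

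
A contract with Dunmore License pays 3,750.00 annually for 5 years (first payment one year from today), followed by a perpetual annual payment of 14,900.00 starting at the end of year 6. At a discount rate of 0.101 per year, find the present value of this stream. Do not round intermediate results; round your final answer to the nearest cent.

105365.24

PV of 5-year annuity: 3,750.00 × [1 − (1+0.101)^−5] / 0.101 = 14179.20912
Perpetuity value at year 5: 14,900.00 / 0.101 = 147524.75248
PV of perpetuity: 147524.75248 / (1+0.101)^5 = 91186.02826
Total PV = 14179.20912 + 91186.02826 = 105365.23737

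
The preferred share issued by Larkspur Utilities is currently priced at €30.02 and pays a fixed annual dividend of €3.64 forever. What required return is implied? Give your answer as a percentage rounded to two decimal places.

12.13%

P = C/r ⇒ r = C/P = €3.64/€30.02 = 0.121252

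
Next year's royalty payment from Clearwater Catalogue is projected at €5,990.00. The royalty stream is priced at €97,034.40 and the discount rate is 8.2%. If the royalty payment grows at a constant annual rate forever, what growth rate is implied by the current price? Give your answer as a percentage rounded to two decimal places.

2.03%

P = D₁/(r−g) ⇒ g = r − D₁/P = 0.082 − €5,990.00/€97,034.40 = 0.020269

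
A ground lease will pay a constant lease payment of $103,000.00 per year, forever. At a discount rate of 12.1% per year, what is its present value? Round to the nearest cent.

$851239.67

Level perpetuity: PV = C / r = $103,000.00 / 0.121 = $851,239.67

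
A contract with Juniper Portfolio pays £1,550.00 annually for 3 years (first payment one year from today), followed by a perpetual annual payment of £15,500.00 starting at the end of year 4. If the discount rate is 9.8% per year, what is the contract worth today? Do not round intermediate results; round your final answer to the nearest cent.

PV of 3-year annuity: £1,550.00 × [1 − (1+0.098)^−3] / 0.098 = 3868.23332
Perpetuity value at year 3: £15,500.00 / 0.098 = 158163.26531
PV of perpetuity: 158163.26531 / (1+0.098)^3 = 119480.93214
Total PV = 3868.23332 + 119480.93214 = 123349.16546

£123349.17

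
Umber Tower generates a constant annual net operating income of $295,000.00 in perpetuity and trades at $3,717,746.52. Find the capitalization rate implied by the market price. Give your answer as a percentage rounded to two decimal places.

7.93%

P = C/r ⇒ r = C/P = $295,000.00/$3,717,746.52 = 0.079349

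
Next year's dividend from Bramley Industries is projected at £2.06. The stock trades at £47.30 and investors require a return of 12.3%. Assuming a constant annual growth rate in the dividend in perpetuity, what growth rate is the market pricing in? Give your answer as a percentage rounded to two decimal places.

P = D₁/(r−g) ⇒ g = r − D₁/P = 0.123 − £2.06/£47.30 = 0.079448

7.94%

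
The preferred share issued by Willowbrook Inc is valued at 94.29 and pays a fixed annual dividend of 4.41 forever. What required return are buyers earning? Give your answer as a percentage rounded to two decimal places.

4.68%

P = C/r ⇒ r = C/P = 4.41/94.29 = 0.046771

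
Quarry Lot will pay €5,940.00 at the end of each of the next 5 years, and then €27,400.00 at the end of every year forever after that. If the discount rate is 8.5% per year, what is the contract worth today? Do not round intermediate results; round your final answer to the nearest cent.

PV of 5-year annuity: €5,940.00 × [1 − (1+0.085)^−5] / 0.085 = 23407.41395
Perpetuity value at year 5: €27,400.00 / 0.085 = 322352.94118
PV of perpetuity: 322352.94118 / (1+0.085)^5 = 214379.34821
Total PV = 23407.41395 + 214379.34821 = 237786.76216

€237786.76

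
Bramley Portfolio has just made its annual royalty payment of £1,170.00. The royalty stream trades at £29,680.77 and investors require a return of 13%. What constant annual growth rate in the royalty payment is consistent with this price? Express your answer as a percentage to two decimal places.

8.71%

P = D₀(1+g)/(r−g) ⇒ P(r−g) = D₀(1+g) ⇒ g(P+D₀) = P·r − D₀
g = (P·r − D₀)/(P + D₀) = (£29,680.77×0.13 − £1,170.00) / (£29,680.77 + £1,170.00) = 0.087145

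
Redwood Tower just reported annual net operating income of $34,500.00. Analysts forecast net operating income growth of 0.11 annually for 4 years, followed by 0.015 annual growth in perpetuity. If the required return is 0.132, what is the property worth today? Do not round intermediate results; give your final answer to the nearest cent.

$408121.76

D_1 = 38295.00000
D_2 = 42507.45000
D_3 = 47183.26950
D_4 = 52373.42915
Terminal value at year 4: TV = D_4×(1+g_2)/(r−g_2) = 53159.03058/0.117 = 454350.68874
P_0 = D_1/(1+r)^1 + D_2/(1+r)^2 + D_3/(1+r)^3 + D_4/(1+r)^4 + TV/(1+r)^4
    = 33829.50530 + 33172.04142 + 32527.35510 + 31895.19802 + 276697.65805 = 408121.75788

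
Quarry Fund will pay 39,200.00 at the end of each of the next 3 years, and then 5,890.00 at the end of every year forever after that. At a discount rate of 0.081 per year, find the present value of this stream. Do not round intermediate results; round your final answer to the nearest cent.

PV of 3-year annuity: 39,200.00 × [1 − (1+0.081)^−3] / 0.081 = 100840.19551
Perpetuity value at year 3: 5,890.00 / 0.081 = 72716.04938
PV of perpetuity: 72716.04938 / (1+0.081)^3 = 57564.29552
Total PV = 100840.19551 + 57564.29552 = 158404.49103

158404.49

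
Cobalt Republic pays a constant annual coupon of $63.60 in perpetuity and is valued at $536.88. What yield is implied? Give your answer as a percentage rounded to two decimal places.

11.85%

P = C/r ⇒ r = C/P = $63.60/$536.88 = 0.118462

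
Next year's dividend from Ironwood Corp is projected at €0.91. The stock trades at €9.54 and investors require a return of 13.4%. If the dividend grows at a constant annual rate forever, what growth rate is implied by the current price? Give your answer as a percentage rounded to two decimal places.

P = D₁/(r−g) ⇒ g = r − D₁/P = 0.134 − €0.91/€9.54 = 0.038612

3.86%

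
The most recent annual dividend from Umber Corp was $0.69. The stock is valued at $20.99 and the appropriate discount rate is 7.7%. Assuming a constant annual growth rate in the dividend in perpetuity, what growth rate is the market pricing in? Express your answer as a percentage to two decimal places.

P = D₀(1+g)/(r−g) ⇒ P(r−g) = D₀(1+g) ⇒ g(P+D₀) = P·r − D₀
g = (P·r − D₀)/(P + D₀) = ($20.99×0.077 − $0.69) / ($20.99 + $0.69) = 0.042723

4.27%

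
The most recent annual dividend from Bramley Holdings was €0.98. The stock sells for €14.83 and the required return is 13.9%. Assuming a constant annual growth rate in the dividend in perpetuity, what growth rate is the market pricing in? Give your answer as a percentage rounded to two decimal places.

6.84%

P = D₀(1+g)/(r−g) ⇒ P(r−g) = D₀(1+g) ⇒ g(P+D₀) = P·r − D₀
g = (P·r − D₀)/(P + D₀) = (€14.83×0.139 − €0.98) / (€14.83 + €0.98) = 0.068398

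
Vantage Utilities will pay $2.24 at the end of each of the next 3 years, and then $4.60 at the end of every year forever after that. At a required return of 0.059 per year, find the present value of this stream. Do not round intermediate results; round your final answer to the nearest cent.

$71.65

PV of 3-year annuity: $2.24 × [1 − (1+0.059)^−3] / 0.059 = 5.99864
Perpetuity value at year 3: $4.60 / 0.059 = 77.96610
PV of perpetuity: 77.96610 / (1+0.059)^3 = 65.64746
Total PV = 5.99864 + 65.64746 = 71.64610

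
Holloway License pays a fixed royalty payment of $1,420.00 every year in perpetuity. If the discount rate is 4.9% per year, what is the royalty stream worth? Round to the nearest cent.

Level perpetuity: PV = C / r = $1,420.00 / 0.049 = $28,979.59

$28979.59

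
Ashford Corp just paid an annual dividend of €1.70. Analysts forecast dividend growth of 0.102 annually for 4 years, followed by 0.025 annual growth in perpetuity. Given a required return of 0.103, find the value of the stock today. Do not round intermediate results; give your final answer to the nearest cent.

€29.04

D_1 = 1.87340
D_2 = 2.06449
D_3 = 2.27506
D_4 = 2.50712
Terminal value at year 4: TV = D_4×(1+g_2)/(r−g_2) = 2.56980/0.078 = 32.94614
P_0 = D_1/(1+r)^1 + D_2/(1+r)^2 + D_3/(1+r)^3 + D_4/(1+r)^4 + TV/(1+r)^4
    = 1.69846 + 1.69692 + 1.69538 + 1.69384 + 22.25884 = 29.04344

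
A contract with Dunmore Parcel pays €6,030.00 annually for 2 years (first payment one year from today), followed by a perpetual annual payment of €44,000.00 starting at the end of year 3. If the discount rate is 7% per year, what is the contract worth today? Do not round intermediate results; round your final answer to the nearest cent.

PV of 2-year annuity: €6,030.00 × [1 − (1+0.07)^−2] / 0.07 = 10902.34955
Perpetuity value at year 2: €44,000.00 / 0.07 = 628571.42857
PV of perpetuity: 628571.42857 / (1+0.07)^2 = 549018.62920
Total PV = 10902.34955 + 549018.62920 = 559920.97875

€559920.98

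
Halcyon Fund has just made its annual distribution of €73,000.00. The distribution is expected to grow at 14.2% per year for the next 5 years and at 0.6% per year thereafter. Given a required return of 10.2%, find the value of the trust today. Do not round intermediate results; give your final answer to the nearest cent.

€1320987.75

D_1 = 83366.00000
D_2 = 95203.97200
D_3 = 108722.93602
D_4 = 124161.59294
D_5 = 141792.53914
Terminal value at year 5: TV = D_5×(1+g_2)/(r−g_2) = 142643.29437/0.096 = 1485867.64970
P_0 = D_1/(1+r)^1 + D_2/(1+r)^2 + D_3/(1+r)^3 + D_4/(1+r)^4 + D_5/(1+r)^5 + TV/(1+r)^5
    = 75649.72777 + 78395.63440 + 81241.21097 + 84190.07525 + 87245.97635 + 914265.12715 = 1320987.75188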